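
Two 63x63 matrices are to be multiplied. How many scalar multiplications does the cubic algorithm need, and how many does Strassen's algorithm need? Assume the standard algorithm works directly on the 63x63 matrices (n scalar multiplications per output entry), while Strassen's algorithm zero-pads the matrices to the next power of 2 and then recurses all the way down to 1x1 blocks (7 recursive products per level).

Matrix multiplication for 63x63 matrices:

Strassen's algorithm requires power-of-2 dimensions. Pad 63x63 to 64x64 (next power of 2).

Standard algorithm: 63^3 = 250047 multiplications
Strassen's algorithm: 7^(log2(64)) = 7^6 = 117649 multiplications
Savings: 250047 - 117649 = 132398 multiplications

Standard: 250047 multiplications (63^3). Strassen: 117649 multiplications (7^6, after padding to 64x64). Strassen reduces 8 recursive multiplications to 7 at each level.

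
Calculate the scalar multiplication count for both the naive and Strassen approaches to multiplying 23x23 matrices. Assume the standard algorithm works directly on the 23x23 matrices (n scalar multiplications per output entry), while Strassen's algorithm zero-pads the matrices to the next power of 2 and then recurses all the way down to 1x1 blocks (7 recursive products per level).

Matrix multiplication for 23x23 matrices:

Strassen's algorithm requires power-of-2 dimensions. Pad 23x23 to 32x32 (next power of 2).

Standard algorithm: 23^3 = 12167 multiplications
Strassen's algorithm: 7^(log2(32)) = 7^5 = 16807 multiplications
Difference: 12167 - 16807 = -4640 (Strassen uses MORE here due to padding overhead — for small or just-over-power-of-2 n, padding can outweigh the per-level savings)

Standard: 12167 multiplications (23^3). Strassen: 16807 multiplications (7^5, after padding to 32x32). Strassen reduces 8 recursive multiplications to 7 at each level.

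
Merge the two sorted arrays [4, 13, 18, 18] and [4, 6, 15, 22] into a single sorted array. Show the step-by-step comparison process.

Merging process:

Compare 4 vs 4: take 4 from left. Merged: [4]
Compare 13 vs 4: take 4 from right. Merged: [4, 4]
Compare 13 vs 6: take 6 from right. Merged: [4, 4, 6]
Compare 13 vs 15: take 13 from left. Merged: [4, 4, 6, 13]
Compare 18 vs 15: take 15 from right. Merged: [4, 4, 6, 13, 15]
Compare 18 vs 22: take 18 from left. Merged: [4, 4, 6, 13, 15, 18]
Compare 18 vs 22: take 18 from left. Merged: [4, 4, 6, 13, 15, 18, 18]
Append remaining from right: [22]. Merged: [4, 4, 6, 13, 15, 18, 18, 22]

Final merged array: [4, 4, 6, 13, 15, 18, 18, 22]
Total comparisons: 7

The merged array is [4, 4, 6, 13, 15, 18, 18, 22], requiring 7 comparisons. The merge step runs in O(n) time where n is the total number of elements.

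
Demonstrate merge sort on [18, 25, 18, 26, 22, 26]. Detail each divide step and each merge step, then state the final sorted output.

Merge sort trace:

Split: [18, 25, 18, 26, 22, 26] -> [18, 25, 18] and [26, 22, 26]
  Split: [18, 25, 18] -> [18] and [25, 18]
    Split: [25, 18] -> [25] and [18]
    Merge: [25] + [18] -> [18, 25]
  Merge: [18] + [18, 25] -> [18, 18, 25]
  Split: [26, 22, 26] -> [26] and [22, 26]
    Split: [22, 26] -> [22] and [26]
    Merge: [22] + [26] -> [22, 26]
  Merge: [26] + [22, 26] -> [22, 26, 26]
Merge: [18, 18, 25] + [22, 26, 26] -> [18, 18, 22, 25, 26, 26]

Final sorted array: [18, 18, 22, 25, 26, 26]

The merge sort proceeds by recursively splitting the array and merging sorted halves.
After all merges, the sorted array is [18, 18, 22, 25, 26, 26].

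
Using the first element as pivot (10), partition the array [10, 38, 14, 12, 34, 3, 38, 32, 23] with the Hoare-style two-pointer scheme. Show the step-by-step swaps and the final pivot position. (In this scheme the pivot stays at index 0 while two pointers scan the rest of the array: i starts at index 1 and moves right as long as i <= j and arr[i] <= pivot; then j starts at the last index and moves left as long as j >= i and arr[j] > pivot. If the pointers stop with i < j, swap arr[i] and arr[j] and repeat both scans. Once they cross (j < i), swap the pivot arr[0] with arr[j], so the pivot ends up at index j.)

Hoare-style two-pointer partition with pivot = 10:

Initial array: [10, 38, 14, 12, 34, 3, 38, 32, 23]

Pointers start at i = 1, j = 8.
i stops at index 1 (arr[1]=38 > 10), j stops at index 5 (arr[5]=3 <= 10): swap arr[1] and arr[5], array becomes [10, 3, 14, 12, 34, 38, 38, 32, 23]
i ends at 2, j ends at 1: the pointers have crossed (j < i), so scanning stops.

Swap pivot arr[0] with arr[1] to place pivot at position 1: [3, 10, 14, 12, 34, 38, 38, 32, 23]
Pivot position: 1

After partitioning with pivot 10, the array becomes [3, 10, 14, 12, 34, 38, 38, 32, 23]. The pivot is placed at index 1. All elements to the left of the pivot are <= 10, and all elements to the right are > 10.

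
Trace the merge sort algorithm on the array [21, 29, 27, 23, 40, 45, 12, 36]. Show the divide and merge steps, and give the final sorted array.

Merge sort trace:

Split: [21, 29, 27, 23, 40, 45, 12, 36] -> [21, 29, 27, 23] and [40, 45, 12, 36]
  Split: [21, 29, 27, 23] -> [21, 29] and [27, 23]
    Split: [21, 29] -> [21] and [29]
    Merge: [21] + [29] -> [21, 29]
    Split: [27, 23] -> [27] and [23]
    Merge: [27] + [23] -> [23, 27]
  Merge: [21, 29] + [23, 27] -> [21, 23, 27, 29]
  Split: [40, 45, 12, 36] -> [40, 45] and [12, 36]
    Split: [40, 45] -> [40] and [45]
    Merge: [40] + [45] -> [40, 45]
    Split: [12, 36] -> [12] and [36]
    Merge: [12] + [36] -> [12, 36]
  Merge: [40, 45] + [12, 36] -> [12, 36, 40, 45]
Merge: [21, 23, 27, 29] + [12, 36, 40, 45] -> [12, 21, 23, 27, 29, 36, 40, 45]

Final sorted array: [12, 21, 23, 27, 29, 36, 40, 45]

The merge sort proceeds by recursively splitting the array and merging sorted halves.
After all merges, the sorted array is [12, 21, 23, 27, 29, 36, 40, 45].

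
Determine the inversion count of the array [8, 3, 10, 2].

Finding inversions in [8, 3, 10, 2]:

(0, 1): arr[0]=8 > arr[1]=3
(0, 3): arr[0]=8 > arr[3]=2
(1, 3): arr[1]=3 > arr[3]=2
(2, 3): arr[2]=10 > arr[3]=2

Total inversions: 4

The array has 4 inversion(s): (0,1), (0,3), (1,3), (2,3). Each pair (i,j) satisfies i < j and arr[i] > arr[j].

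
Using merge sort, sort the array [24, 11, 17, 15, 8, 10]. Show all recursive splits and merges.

Merge sort trace:

Split: [24, 11, 17, 15, 8, 10] -> [24, 11, 17] and [15, 8, 10]
  Split: [24, 11, 17] -> [24] and [11, 17]
    Split: [11, 17] -> [11] and [17]
    Merge: [11] + [17] -> [11, 17]
  Merge: [24] + [11, 17] -> [11, 17, 24]
  Split: [15, 8, 10] -> [15] and [8, 10]
    Split: [8, 10] -> [8] and [10]
    Merge: [8] + [10] -> [8, 10]
  Merge: [15] + [8, 10] -> [8, 10, 15]
Merge: [11, 17, 24] + [8, 10, 15] -> [8, 10, 11, 15, 17, 24]

Final sorted array: [8, 10, 11, 15, 17, 24]

The merge sort proceeds by recursively splitting the array and merging sorted halves.
After all merges, the sorted array is [8, 10, 11, 15, 17, 24].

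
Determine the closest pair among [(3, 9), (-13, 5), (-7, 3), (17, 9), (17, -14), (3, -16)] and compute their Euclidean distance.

Computing all pairwise distances among 6 points:

d((3, 9), (-13, 5)) = 16.4924
d((3, 9), (-7, 3)) = 11.6619
d((3, 9), (17, 9)) = 14.0
d((3, 9), (17, -14)) = 26.9258
d((3, 9), (3, -16)) = 25.0
d((-13, 5), (-7, 3)) = 6.3246 <-- minimum
d((-13, 5), (17, 9)) = 30.2655
d((-13, 5), (17, -14)) = 35.5106
d((-13, 5), (3, -16)) = 26.4008
d((-7, 3), (17, 9)) = 24.7386
d((-7, 3), (17, -14)) = 29.4109
d((-7, 3), (3, -16)) = 21.4709
d((17, 9), (17, -14)) = 23.0
d((17, 9), (3, -16)) = 28.6531
d((17, -14), (3, -16)) = 14.1421

Closest pair: (-13, 5) and (-7, 3) with distance 6.3246

The closest pair is (-13, 5) and (-7, 3) with Euclidean distance 6.3246. For 6 points, brute-force pairwise comparison is shown above. For large n, the divide-and-conquer algorithm (sort by x, recurse on halves, check the dividing strip) achieves O(n log n).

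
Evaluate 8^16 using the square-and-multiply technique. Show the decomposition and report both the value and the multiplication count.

Computing 8^16 by squaring (build up from 8^1; each line after the first costs one multiplication):

8^1 = 8
8^2 = (8^1)^2 = 8^2 = 64
8^4 = (8^2)^2 = 64^2 = 4096
8^8 = (8^4)^2 = 4096^2 = 16777216
8^16 = (8^8)^2 = 16777216^2 = 281474976710656

Result: 281474976710656
Multiplications needed: 4 (4 lines after 8^1)

8^16 = 281474976710656. Using exponentiation by squaring, this requires 4 multiplications. The key idea: if the exponent is even, square the half-power; if odd, multiply by the base once.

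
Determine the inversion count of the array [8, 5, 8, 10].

Finding inversions in [8, 5, 8, 10]:

(0, 1): arr[0]=8 > arr[1]=5

Total inversions: 1

The array has 1 inversion(s): (0,1). Each pair (i,j) satisfies i < j and arr[i] > arr[j].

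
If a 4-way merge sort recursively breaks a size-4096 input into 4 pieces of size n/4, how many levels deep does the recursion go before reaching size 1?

For divide and conquer with division factor 4:

Problem sizes at each level:
Level 0: 4096
Level 1: 1024
Level 2: 256
Level 3: 64
Level 4: 16
Level 5: 4
Level 6: 1

The root is level 0 and the size-1 base case is level 6 (the tree spans levels 0 through 6, i.e. 7 levels counting the root), so the depth is the number of divisions: log_4(4096) = 6

The recursion tree depth is log_4(4096) = 6. At each level, the problem size is divided by 4, so it takes 6 divisions to reduce to a base case of size 1. The algorithm makes 4 recursive calls at each level.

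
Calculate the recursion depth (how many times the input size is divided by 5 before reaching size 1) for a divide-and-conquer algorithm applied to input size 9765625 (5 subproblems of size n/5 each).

For divide and conquer with division factor 5:

Problem sizes at each level:
Level 0: 9765625
Level 1: 1953125
Level 2: 390625
Level 3: 78125
Level 4: 15625
Level 5: 3125
Level 6: 625
Level 7: 125
Level 8: 25
Level 9: 5
Level 10: 1

The root is level 0 and the size-1 base case is level 10 (the tree spans levels 0 through 10, i.e. 11 levels counting the root), so the depth is the number of divisions: log_5(9765625) = 10

The recursion tree depth is log_5(9765625) = 10. At each level, the problem size is divided by 5, so it takes 10 divisions to reduce to a base case of size 1. The algorithm makes 5 recursive calls at each level.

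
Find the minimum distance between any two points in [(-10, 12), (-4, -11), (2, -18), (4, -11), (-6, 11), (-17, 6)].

Computing all pairwise distances among 6 points:

d((-10, 12), (-4, -11)) = 23.7697
d((-10, 12), (2, -18)) = 32.311
d((-10, 12), (4, -11)) = 26.9258
d((-10, 12), (-6, 11)) = 4.1231 <-- minimum
d((-10, 12), (-17, 6)) = 9.2195
d((-4, -11), (2, -18)) = 9.2195
d((-4, -11), (4, -11)) = 8.0
d((-4, -11), (-6, 11)) = 22.0907
d((-4, -11), (-17, 6)) = 21.4009
d((2, -18), (4, -11)) = 7.2801
d((2, -18), (-6, 11)) = 30.0832
d((2, -18), (-17, 6)) = 30.6105
d((4, -11), (-6, 11)) = 24.1661
d((4, -11), (-17, 6)) = 27.0185
d((-6, 11), (-17, 6)) = 12.083

Closest pair: (-10, 12) and (-6, 11) with distance 4.1231

The closest pair is (-10, 12) and (-6, 11) with Euclidean distance 4.1231. For 6 points, brute-force pairwise comparison is shown above. For large n, the divide-and-conquer algorithm (sort by x, recurse on halves, check the dividing strip) achieves O(n log n).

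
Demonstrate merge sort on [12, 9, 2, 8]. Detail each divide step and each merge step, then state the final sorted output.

Merge sort trace:

Split: [12, 9, 2, 8] -> [12, 9] and [2, 8]
  Split: [12, 9] -> [12] and [9]
  Merge: [12] + [9] -> [9, 12]
  Split: [2, 8] -> [2] and [8]
  Merge: [2] + [8] -> [2, 8]
Merge: [9, 12] + [2, 8] -> [2, 8, 9, 12]

Final sorted array: [2, 8, 9, 12]

The merge sort proceeds by recursively splitting the array and merging sorted halves.
After all merges, the sorted array is [2, 8, 9, 12].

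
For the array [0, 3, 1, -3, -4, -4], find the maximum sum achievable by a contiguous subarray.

Using Kadane's algorithm on [0, 3, 1, -3, -4, -4]:

Scanning through the array:
Position 1 (value 3): max_ending_here = 3, max_so_far = 3
Position 2 (value 1): max_ending_here = 4, max_so_far = 4
Position 3 (value -3): max_ending_here = 1, max_so_far = 4
Position 4 (value -4): max_ending_here = -3, max_so_far = 4
Position 5 (value -4): max_ending_here = -4, max_so_far = 4

Maximum subarray: [0, 3, 1]
Maximum sum: 4

The maximum subarray is [0, 3, 1] with sum 4. This subarray runs from index 0 to index 2.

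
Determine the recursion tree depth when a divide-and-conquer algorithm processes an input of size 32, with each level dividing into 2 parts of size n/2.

For divide and conquer with division factor 2:

Problem sizes at each level:
Level 0: 32
Level 1: 16
Level 2: 8
Level 3: 4
Level 4: 2
Level 5: 1

The root is level 0 and the size-1 base case is level 5 (the tree spans levels 0 through 5, i.e. 6 levels counting the root), so the depth is the number of divisions: log_2(32) = 5

The recursion tree depth is log_2(32) = 5. At each level, the problem size is divided by 2, so it takes 5 divisions to reduce to a base case of size 1. The algorithm makes 2 recursive calls at each level.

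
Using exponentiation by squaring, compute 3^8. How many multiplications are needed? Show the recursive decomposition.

Computing 3^8 by squaring (build up from 3^1; each line after the first costs one multiplication):

3^1 = 3
3^2 = (3^1)^2 = 3^2 = 9
3^4 = (3^2)^2 = 9^2 = 81
3^8 = (3^4)^2 = 81^2 = 6561

Result: 6561
Multiplications needed: 3 (3 lines after 3^1)

3^8 = 6561. Using exponentiation by squaring, this requires 3 multiplications. The key idea: if the exponent is even, square the half-power; if odd, multiply by the base once.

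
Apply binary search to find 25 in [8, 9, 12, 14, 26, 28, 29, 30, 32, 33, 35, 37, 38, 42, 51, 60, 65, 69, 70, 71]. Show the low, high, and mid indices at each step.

Binary search for 25 in [8, 9, 12, 14, 26, 28, 29, 30, 32, 33, 35, 37, 38, 42, 51, 60, 65, 69, 70, 71]:

lo=0, hi=19, mid=9, arr[mid]=33 -> 33 > 25, search left half
lo=0, hi=8, mid=4, arr[mid]=26 -> 26 > 25, search left half
lo=0, hi=3, mid=1, arr[mid]=9 -> 9 < 25, search right half
lo=2, hi=3, mid=2, arr[mid]=12 -> 12 < 25, search right half
lo=3, hi=3, mid=3, arr[mid]=14 -> 14 < 25, search right half
lo=4 > hi=3, target 25 not found

Binary search determines that 25 is not in the array after 5 comparisons. The search space was exhausted without finding the target.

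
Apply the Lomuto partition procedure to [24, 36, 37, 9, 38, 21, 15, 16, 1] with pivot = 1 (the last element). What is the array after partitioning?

Lomuto partition with pivot = 1:

Initial array: [24, 36, 37, 9, 38, 21, 15, 16, 1]

arr[0]=24 > 1: no swap
arr[1]=36 > 1: no swap
arr[2]=37 > 1: no swap
arr[3]=9 > 1: no swap
arr[4]=38 > 1: no swap
arr[5]=21 > 1: no swap
arr[6]=15 > 1: no swap
arr[7]=16 > 1: no swap

Place pivot at position 0: [1, 36, 37, 9, 38, 21, 15, 16, 24]
Pivot position: 0

After partitioning with pivot 1, the array becomes [1, 36, 37, 9, 38, 21, 15, 16, 24]. The pivot is placed at index 0. All elements to the left of the pivot are <= 1, and all elements to the right are > 1.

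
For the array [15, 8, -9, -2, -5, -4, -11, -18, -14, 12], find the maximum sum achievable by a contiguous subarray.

Using Kadane's algorithm on [15, 8, -9, -2, -5, -4, -11, -18, -14, 12]:

Scanning through the array:
Position 1 (value 8): max_ending_here = 23, max_so_far = 23
Position 2 (value -9): max_ending_here = 14, max_so_far = 23
Position 3 (value -2): max_ending_here = 12, max_so_far = 23
Position 4 (value -5): max_ending_here = 7, max_so_far = 23
Position 5 (value -4): max_ending_here = 3, max_so_far = 23
Position 6 (value -11): max_ending_here = -8, max_so_far = 23
Position 7 (value -18): max_ending_here = -18, max_so_far = 23
Position 8 (value -14): max_ending_here = -14, max_so_far = 23
Position 9 (value 12): max_ending_here = 12, max_so_far = 23

Maximum subarray: [15, 8]
Maximum sum: 23

The maximum subarray is [15, 8] with sum 23. This subarray runs from index 0 to index 1.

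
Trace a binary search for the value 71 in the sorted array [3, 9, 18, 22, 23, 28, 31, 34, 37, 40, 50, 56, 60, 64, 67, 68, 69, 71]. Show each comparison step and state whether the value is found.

Binary search for 71 in [3, 9, 18, 22, 23, 28, 31, 34, 37, 40, 50, 56, 60, 64, 67, 68, 69, 71]:

lo=0, hi=17, mid=8, arr[mid]=37 -> 37 < 71, search right half
lo=9, hi=17, mid=13, arr[mid]=64 -> 64 < 71, search right half
lo=14, hi=17, mid=15, arr[mid]=68 -> 68 < 71, search right half
lo=16, hi=17, mid=16, arr[mid]=69 -> 69 < 71, search right half
lo=17, hi=17, mid=17, arr[mid]=71 -> Found target at index 17!

Binary search finds 71 at index 17 after 5 comparisons. The search repeatedly halves the search space by comparing with the middle element.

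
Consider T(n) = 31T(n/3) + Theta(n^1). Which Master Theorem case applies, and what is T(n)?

Master Theorem for T(n) = 31T(n/3) + O(n^1):

a = 31, b = 3, c = 1
log_b(a) = log_3(31) = 3.1257

Case 1: c = 1 < log_3(31) = 3.1257
T(n) = O(n^(log_3 31))

For T(n) = 31T(n/3) + O(n^1): log_3(31) = 3.1257. This is Case 1 of the Master Theorem (c < log_b(a), work dominated by leaves), giving O(n^(log_3 31)).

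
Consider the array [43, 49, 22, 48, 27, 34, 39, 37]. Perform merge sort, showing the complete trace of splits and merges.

Merge sort trace:

Split: [43, 49, 22, 48, 27, 34, 39, 37] -> [43, 49, 22, 48] and [27, 34, 39, 37]
  Split: [43, 49, 22, 48] -> [43, 49] and [22, 48]
    Split: [43, 49] -> [43] and [49]
    Merge: [43] + [49] -> [43, 49]
    Split: [22, 48] -> [22] and [48]
    Merge: [22] + [48] -> [22, 48]
  Merge: [43, 49] + [22, 48] -> [22, 43, 48, 49]
  Split: [27, 34, 39, 37] -> [27, 34] and [39, 37]
    Split: [27, 34] -> [27] and [34]
    Merge: [27] + [34] -> [27, 34]
    Split: [39, 37] -> [39] and [37]
    Merge: [39] + [37] -> [37, 39]
  Merge: [27, 34] + [37, 39] -> [27, 34, 37, 39]
Merge: [22, 43, 48, 49] + [27, 34, 37, 39] -> [22, 27, 34, 37, 39, 43, 48, 49]

Final sorted array: [22, 27, 34, 37, 39, 43, 48, 49]

The merge sort proceeds by recursively splitting the array and merging sorted halves.
After all merges, the sorted array is [22, 27, 34, 37, 39, 43, 48, 49].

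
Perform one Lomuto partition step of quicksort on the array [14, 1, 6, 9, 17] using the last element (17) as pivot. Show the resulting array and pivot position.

Lomuto partition with pivot = 17:

Initial array: [14, 1, 6, 9, 17]

arr[0]=14 <= 17: swap with position 0, array becomes [14, 1, 6, 9, 17]
arr[1]=1 <= 17: swap with position 1, array becomes [14, 1, 6, 9, 17]
arr[2]=6 <= 17: swap with position 2, array becomes [14, 1, 6, 9, 17]
arr[3]=9 <= 17: swap with position 3, array becomes [14, 1, 6, 9, 17]

Place pivot at position 4: [14, 1, 6, 9, 17]
Pivot position: 4

After partitioning with pivot 17, the array becomes [14, 1, 6, 9, 17]. The pivot is placed at index 4. All elements to the left of the pivot are <= 17, and all elements to the right are > 17.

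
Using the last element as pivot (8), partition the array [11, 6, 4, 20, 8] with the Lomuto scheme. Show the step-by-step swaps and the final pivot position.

Lomuto partition with pivot = 8:

Initial array: [11, 6, 4, 20, 8]

arr[0]=11 > 8: no swap
arr[1]=6 <= 8: swap with position 0, array becomes [6, 11, 4, 20, 8]
arr[2]=4 <= 8: swap with position 1, array becomes [6, 4, 11, 20, 8]
arr[3]=20 > 8: no swap

Place pivot at position 2: [6, 4, 8, 20, 11]
Pivot position: 2

After partitioning with pivot 8, the array becomes [6, 4, 8, 20, 11]. The pivot is placed at index 2. All elements to the left of the pivot are <= 8, and all elements to the right are > 8.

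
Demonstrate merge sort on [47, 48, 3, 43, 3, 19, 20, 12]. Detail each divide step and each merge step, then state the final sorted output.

Merge sort trace:

Split: [47, 48, 3, 43, 3, 19, 20, 12] -> [47, 48, 3, 43] and [3, 19, 20, 12]
  Split: [47, 48, 3, 43] -> [47, 48] and [3, 43]
    Split: [47, 48] -> [47] and [48]
    Merge: [47] + [48] -> [47, 48]
    Split: [3, 43] -> [3] and [43]
    Merge: [3] + [43] -> [3, 43]
  Merge: [47, 48] + [3, 43] -> [3, 43, 47, 48]
  Split: [3, 19, 20, 12] -> [3, 19] and [20, 12]
    Split: [3, 19] -> [3] and [19]
    Merge: [3] + [19] -> [3, 19]
    Split: [20, 12] -> [20] and [12]
    Merge: [20] + [12] -> [12, 20]
  Merge: [3, 19] + [12, 20] -> [3, 12, 19, 20]
Merge: [3, 43, 47, 48] + [3, 12, 19, 20] -> [3, 3, 12, 19, 20, 43, 47, 48]

Final sorted array: [3, 3, 12, 19, 20, 43, 47, 48]

The merge sort proceeds by recursively splitting the array and merging sorted halves.
After all merges, the sorted array is [3, 3, 12, 19, 20, 43, 47, 48].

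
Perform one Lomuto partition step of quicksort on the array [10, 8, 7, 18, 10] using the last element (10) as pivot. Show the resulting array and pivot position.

Lomuto partition with pivot = 10:

Initial array: [10, 8, 7, 18, 10]

arr[0]=10 <= 10: swap with position 0, array becomes [10, 8, 7, 18, 10]
arr[1]=8 <= 10: swap with position 1, array becomes [10, 8, 7, 18, 10]
arr[2]=7 <= 10: swap with position 2, array becomes [10, 8, 7, 18, 10]
arr[3]=18 > 10: no swap

Place pivot at position 3: [10, 8, 7, 10, 18]
Pivot position: 3

After partitioning with pivot 10, the array becomes [10, 8, 7, 10, 18]. The pivot is placed at index 3. All elements to the left of the pivot are <= 10, and all elements to the right are > 10.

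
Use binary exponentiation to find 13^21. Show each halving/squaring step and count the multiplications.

Computing 13^21 by squaring (build up from 13^1; each line after the first costs one multiplication):

13^1 = 13
13^2 = (13^1)^2 = 13^2 = 169
13^4 = (13^2)^2 = 169^2 = 28561
13^5 = 13 * 13^4 = 13 * 28561 = 371293
13^10 = (13^5)^2 = 371293^2 = 137858491849
13^20 = (13^10)^2 = 137858491849^2 = 19004963774880799438801
13^21 = 13 * 13^20 = 13 * 19004963774880799438801 = 247064529073450392704413

Result: 247064529073450392704413
Multiplications needed: 6 (6 lines after 13^1)

13^21 = 247064529073450392704413. Using exponentiation by squaring, this requires 6 multiplications. The key idea: if the exponent is even, square the half-power; if odd, multiply by the base once.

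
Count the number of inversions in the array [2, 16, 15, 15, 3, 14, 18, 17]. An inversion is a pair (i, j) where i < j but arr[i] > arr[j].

Finding inversions in [2, 16, 15, 15, 3, 14, 18, 17]:

(1, 2): arr[1]=16 > arr[2]=15
(1, 3): arr[1]=16 > arr[3]=15
(1, 4): arr[1]=16 > arr[4]=3
(1, 5): arr[1]=16 > arr[5]=14
(2, 4): arr[2]=15 > arr[4]=3
(2, 5): arr[2]=15 > arr[5]=14
(3, 4): arr[3]=15 > arr[4]=3
(3, 5): arr[3]=15 > arr[5]=14
(6, 7): arr[6]=18 > arr[7]=17

Total inversions: 9

The array has 9 inversion(s): (1,2), (1,3), (1,4), (1,5), (2,4), (2,5), (3,4), (3,5), (6,7). Each pair (i,j) satisfies i < j and arr[i] > arr[j].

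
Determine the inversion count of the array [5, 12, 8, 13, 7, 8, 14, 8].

Finding inversions in [5, 12, 8, 13, 7, 8, 14, 8]:

(1, 2): arr[1]=12 > arr[2]=8
(1, 4): arr[1]=12 > arr[4]=7
(1, 5): arr[1]=12 > arr[5]=8
(1, 7): arr[1]=12 > arr[7]=8
(2, 4): arr[2]=8 > arr[4]=7
(3, 4): arr[3]=13 > arr[4]=7
(3, 5): arr[3]=13 > arr[5]=8
(3, 7): arr[3]=13 > arr[7]=8
(6, 7): arr[6]=14 > arr[7]=8

Total inversions: 9

The array has 9 inversion(s): (1,2), (1,4), (1,5), (1,7), (2,4), (3,4), (3,5), (3,7), (6,7). Each pair (i,j) satisfies i < j and arr[i] > arr[j].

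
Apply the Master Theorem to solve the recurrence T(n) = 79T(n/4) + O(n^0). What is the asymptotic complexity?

Master Theorem for T(n) = 79T(n/4) + O(n^0):

a = 79, b = 4, c = 0
log_b(a) = log_4(79) = 3.1519

Case 1: c = 0 < log_4(79) = 3.1519
T(n) = O(n^(log_4 79))

For T(n) = 79T(n/4) + O(n^0): log_4(79) = 3.1519. This is Case 1 of the Master Theorem (c < log_b(a), work dominated by leaves), giving O(n^(log_4 79)).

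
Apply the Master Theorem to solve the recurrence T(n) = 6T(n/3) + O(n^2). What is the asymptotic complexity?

Master Theorem for T(n) = 6T(n/3) + O(n^2):

a = 6, b = 3, c = 2
log_b(a) = log_3(6) = 1.6309

Case 3: c = 2 > log_3(6) = 1.6309
T(n) = O(n^2) = O(n^2)

For T(n) = 6T(n/3) + O(n^2): log_3(6) = 1.6309. This is Case 3 of the Master Theorem (c > log_b(a), work dominated by root), giving O(n^2).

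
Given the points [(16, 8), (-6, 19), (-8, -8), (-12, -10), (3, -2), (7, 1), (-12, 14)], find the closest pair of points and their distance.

Computing all pairwise distances among 7 points:

d((16, 8), (-6, 19)) = 24.5967
d((16, 8), (-8, -8)) = 28.8444
d((16, 8), (-12, -10)) = 33.2866
d((16, 8), (3, -2)) = 16.4012
d((16, 8), (7, 1)) = 11.4018
d((16, 8), (-12, 14)) = 28.6356
d((-6, 19), (-8, -8)) = 27.074
d((-6, 19), (-12, -10)) = 29.6142
d((-6, 19), (3, -2)) = 22.8473
d((-6, 19), (7, 1)) = 22.2036
d((-6, 19), (-12, 14)) = 7.8102
d((-8, -8), (-12, -10)) = 4.4721 <-- minimum
d((-8, -8), (3, -2)) = 12.53
d((-8, -8), (7, 1)) = 17.4929
d((-8, -8), (-12, 14)) = 22.3607
d((-12, -10), (3, -2)) = 17.0
d((-12, -10), (7, 1)) = 21.9545
d((-12, -10), (-12, 14)) = 24.0
d((3, -2), (7, 1)) = 5.0
d((3, -2), (-12, 14)) = 21.9317
d((7, 1), (-12, 14)) = 23.0217

Closest pair: (-8, -8) and (-12, -10) with distance 4.4721

The closest pair is (-8, -8) and (-12, -10) with Euclidean distance 4.4721. For 7 points, brute-force pairwise comparison is shown above. For large n, the divide-and-conquer algorithm (sort by x, recurse on halves, check the dividing strip) achieves O(n log n).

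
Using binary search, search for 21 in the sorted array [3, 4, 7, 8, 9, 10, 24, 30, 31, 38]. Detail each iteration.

Binary search for 21 in [3, 4, 7, 8, 9, 10, 24, 30, 31, 38]:

lo=0, hi=9, mid=4, arr[mid]=9 -> 9 < 21, search right half
lo=5, hi=9, mid=7, arr[mid]=30 -> 30 > 21, search left half
lo=5, hi=6, mid=5, arr[mid]=10 -> 10 < 21, search right half
lo=6, hi=6, mid=6, arr[mid]=24 -> 24 > 21, search left half
lo=6 > hi=5, target 21 not found

Binary search determines that 21 is not in the array after 4 comparisons. The search space was exhausted without finding the target.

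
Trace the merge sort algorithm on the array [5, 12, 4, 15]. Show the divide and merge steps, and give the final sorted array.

Merge sort trace:

Split: [5, 12, 4, 15] -> [5, 12] and [4, 15]
  Split: [5, 12] -> [5] and [12]
  Merge: [5] + [12] -> [5, 12]
  Split: [4, 15] -> [4] and [15]
  Merge: [4] + [15] -> [4, 15]
Merge: [5, 12] + [4, 15] -> [4, 5, 12, 15]

Final sorted array: [4, 5, 12, 15]

The merge sort proceeds by recursively splitting the array and merging sorted halves.
After all merges, the sorted array is [4, 5, 12, 15].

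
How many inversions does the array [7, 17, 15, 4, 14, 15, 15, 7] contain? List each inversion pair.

Finding inversions in [7, 17, 15, 4, 14, 15, 15, 7]:

(0, 3): arr[0]=7 > arr[3]=4
(1, 2): arr[1]=17 > arr[2]=15
(1, 3): arr[1]=17 > arr[3]=4
(1, 4): arr[1]=17 > arr[4]=14
(1, 5): arr[1]=17 > arr[5]=15
(1, 6): arr[1]=17 > arr[6]=15
(1, 7): arr[1]=17 > arr[7]=7
(2, 3): arr[2]=15 > arr[3]=4
(2, 4): arr[2]=15 > arr[4]=14
(2, 7): arr[2]=15 > arr[7]=7
(4, 7): arr[4]=14 > arr[7]=7
(5, 7): arr[5]=15 > arr[7]=7
(6, 7): arr[6]=15 > arr[7]=7

Total inversions: 13

The array has 13 inversion(s): (0,3), (1,2), (1,3), (1,4), (1,5), (1,6), (1,7), (2,3), (2,4), (2,7), (4,7), (5,7), (6,7). Each pair (i,j) satisfies i < j and arr[i] > arr[j].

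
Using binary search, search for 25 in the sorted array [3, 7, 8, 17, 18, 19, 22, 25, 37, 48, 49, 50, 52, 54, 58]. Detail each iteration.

Binary search for 25 in [3, 7, 8, 17, 18, 19, 22, 25, 37, 48, 49, 50, 52, 54, 58]:

lo=0, hi=14, mid=7, arr[mid]=25 -> Found target at index 7!

Binary search finds 25 at index 7 after 1 comparisons. The search repeatedly halves the search space by comparing with the middle element.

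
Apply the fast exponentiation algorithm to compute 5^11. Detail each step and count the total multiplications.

Computing 5^11 by squaring (build up from 5^1; each line after the first costs one multiplication):

5^1 = 5
5^2 = (5^1)^2 = 5^2 = 25
5^4 = (5^2)^2 = 25^2 = 625
5^5 = 5 * 5^4 = 5 * 625 = 3125
5^10 = (5^5)^2 = 3125^2 = 9765625
5^11 = 5 * 5^10 = 5 * 9765625 = 48828125

Result: 48828125
Multiplications needed: 5 (5 lines after 5^1)

5^11 = 48828125. Using exponentiation by squaring, this requires 5 multiplications. The key idea: if the exponent is even, square the half-power; if odd, multiply by the base once.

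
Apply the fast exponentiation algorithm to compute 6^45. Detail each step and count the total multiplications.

Computing 6^45 by squaring (build up from 6^1; each line after the first costs one multiplication):

6^1 = 6
6^2 = (6^1)^2 = 6^2 = 36
6^4 = (6^2)^2 = 36^2 = 1296
6^5 = 6 * 6^4 = 6 * 1296 = 7776
6^10 = (6^5)^2 = 7776^2 = 60466176
6^11 = 6 * 6^10 = 6 * 60466176 = 362797056
6^22 = (6^11)^2 = 362797056^2 = 131621703842267136
6^44 = (6^22)^2 = 131621703842267136^2 = 17324272922341479351919144385642496
6^45 = 6 * 6^44 = 6 * 17324272922341479351919144385642496 = 103945637534048876111514866313854976

Result: 103945637534048876111514866313854976
Multiplications needed: 8 (8 lines after 6^1)

6^45 = 103945637534048876111514866313854976. Using exponentiation by squaring, this requires 8 multiplications. The key idea: if the exponent is even, square the half-power; if odd, multiply by the base once.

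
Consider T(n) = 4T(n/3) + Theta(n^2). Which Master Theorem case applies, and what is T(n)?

Master Theorem for T(n) = 4T(n/3) + O(n^2):

a = 4, b = 3, c = 2
log_b(a) = log_3(4) = 1.2619

Case 3: c = 2 > log_3(4) = 1.2619
T(n) = O(n^2) = O(n^2)

For T(n) = 4T(n/3) + O(n^2): log_3(4) = 1.2619. This is Case 3 of the Master Theorem (c > log_b(a), work dominated by root), giving O(n^2).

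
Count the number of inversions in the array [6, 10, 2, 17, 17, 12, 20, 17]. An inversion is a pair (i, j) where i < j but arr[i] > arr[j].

Finding inversions in [6, 10, 2, 17, 17, 12, 20, 17]:

(0, 2): arr[0]=6 > arr[2]=2
(1, 2): arr[1]=10 > arr[2]=2
(3, 5): arr[3]=17 > arr[5]=12
(4, 5): arr[4]=17 > arr[5]=12
(6, 7): arr[6]=20 > arr[7]=17

Total inversions: 5

The array has 5 inversion(s): (0,2), (1,2), (3,5), (4,5), (6,7). Each pair (i,j) satisfies i < j and arr[i] > arr[j].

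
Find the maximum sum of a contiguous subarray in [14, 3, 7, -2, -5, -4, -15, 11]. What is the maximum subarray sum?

Using Kadane's algorithm on [14, 3, 7, -2, -5, -4, -15, 11]:

Scanning through the array:
Position 1 (value 3): max_ending_here = 17, max_so_far = 17
Position 2 (value 7): max_ending_here = 24, max_so_far = 24
Position 3 (value -2): max_ending_here = 22, max_so_far = 24
Position 4 (value -5): max_ending_here = 17, max_so_far = 24
Position 5 (value -4): max_ending_here = 13, max_so_far = 24
Position 6 (value -15): max_ending_here = -2, max_so_far = 24
Position 7 (value 11): max_ending_here = 11, max_so_far = 24

Maximum subarray: [14, 3, 7]
Maximum sum: 24

The maximum subarray is [14, 3, 7] with sum 24. This subarray runs from index 0 to index 2.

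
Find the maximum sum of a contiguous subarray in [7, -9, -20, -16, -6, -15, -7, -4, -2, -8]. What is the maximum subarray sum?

Using Kadane's algorithm on [7, -9, -20, -16, -6, -15, -7, -4, -2, -8]:

Scanning through the array:
Position 1 (value -9): max_ending_here = -2, max_so_far = 7
Position 2 (value -20): max_ending_here = -20, max_so_far = 7
Position 3 (value -16): max_ending_here = -16, max_so_far = 7
Position 4 (value -6): max_ending_here = -6, max_so_far = 7
Position 5 (value -15): max_ending_here = -15, max_so_far = 7
Position 6 (value -7): max_ending_here = -7, max_so_far = 7
Position 7 (value -4): max_ending_here = -4, max_so_far = 7
Position 8 (value -2): max_ending_here = -2, max_so_far = 7
Position 9 (value -8): max_ending_here = -8, max_so_far = 7

Maximum subarray: [7]
Maximum sum: 7

The maximum subarray is [7] with sum 7. This subarray runs from index 0 to index 0.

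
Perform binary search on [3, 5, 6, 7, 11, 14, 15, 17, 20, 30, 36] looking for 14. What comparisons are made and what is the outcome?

Binary search for 14 in [3, 5, 6, 7, 11, 14, 15, 17, 20, 30, 36]:

lo=0, hi=10, mid=5, arr[mid]=14 -> Found target at index 5!

Binary search finds 14 at index 5 after 1 comparisons. The search repeatedly halves the search space by comparing with the middle element.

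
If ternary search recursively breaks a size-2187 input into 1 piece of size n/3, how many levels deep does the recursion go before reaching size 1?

For divide and conquer with division factor 3:

Problem sizes at each level:
Level 0: 2187
Level 1: 729
Level 2: 243
Level 3: 81
Level 4: 27
Level 5: 9
Level 6: 3
Level 7: 1

The root is level 0 and the size-1 base case is level 7 (the tree spans levels 0 through 7, i.e. 8 levels counting the root), so the depth is the number of divisions: log_3(2187) = 7

The recursion tree depth is log_3(2187) = 7. At each level, the problem size is divided by 3, so it takes 7 divisions to reduce to a base case of size 1. The algorithm makes 1 recursive call at each level.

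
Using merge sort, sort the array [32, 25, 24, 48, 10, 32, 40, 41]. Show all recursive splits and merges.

Merge sort trace:

Split: [32, 25, 24, 48, 10, 32, 40, 41] -> [32, 25, 24, 48] and [10, 32, 40, 41]
  Split: [32, 25, 24, 48] -> [32, 25] and [24, 48]
    Split: [32, 25] -> [32] and [25]
    Merge: [32] + [25] -> [25, 32]
    Split: [24, 48] -> [24] and [48]
    Merge: [24] + [48] -> [24, 48]
  Merge: [25, 32] + [24, 48] -> [24, 25, 32, 48]
  Split: [10, 32, 40, 41] -> [10, 32] and [40, 41]
    Split: [10, 32] -> [10] and [32]
    Merge: [10] + [32] -> [10, 32]
    Split: [40, 41] -> [40] and [41]
    Merge: [40] + [41] -> [40, 41]
  Merge: [10, 32] + [40, 41] -> [10, 32, 40, 41]
Merge: [24, 25, 32, 48] + [10, 32, 40, 41] -> [10, 24, 25, 32, 32, 40, 41, 48]

Final sorted array: [10, 24, 25, 32, 32, 40, 41, 48]

The merge sort proceeds by recursively splitting the array and merging sorted halves.
After all merges, the sorted array is [10, 24, 25, 32, 32, 40, 41, 48].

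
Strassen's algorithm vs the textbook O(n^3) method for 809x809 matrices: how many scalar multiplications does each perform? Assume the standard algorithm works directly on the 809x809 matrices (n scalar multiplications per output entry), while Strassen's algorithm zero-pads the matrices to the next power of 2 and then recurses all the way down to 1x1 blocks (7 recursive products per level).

Matrix multiplication for 809x809 matrices:

Strassen's algorithm requires power-of-2 dimensions. Pad 809x809 to 1024x1024 (next power of 2).

Standard algorithm: 809^3 = 529475129 multiplications
Strassen's algorithm: 7^(log2(1024)) = 7^10 = 282475249 multiplications
Savings: 529475129 - 282475249 = 246999880 multiplications

Standard: 529475129 multiplications (809^3). Strassen: 282475249 multiplications (7^10, after padding to 1024x1024). Strassen reduces 8 recursive multiplications to 7 at each level.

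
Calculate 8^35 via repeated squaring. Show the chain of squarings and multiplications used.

Computing 8^35 by squaring (build up from 8^1; each line after the first costs one multiplication):

8^1 = 8
8^2 = (8^1)^2 = 8^2 = 64
8^4 = (8^2)^2 = 64^2 = 4096
8^8 = (8^4)^2 = 4096^2 = 16777216
8^16 = (8^8)^2 = 16777216^2 = 281474976710656
8^17 = 8 * 8^16 = 8 * 281474976710656 = 2251799813685248
8^34 = (8^17)^2 = 2251799813685248^2 = 5070602400912917605986812821504
8^35 = 8 * 8^34 = 8 * 5070602400912917605986812821504 = 40564819207303340847894502572032

Result: 40564819207303340847894502572032
Multiplications needed: 7 (7 lines after 8^1)

8^35 = 40564819207303340847894502572032. Using exponentiation by squaring, this requires 7 multiplications. The key idea: if the exponent is even, square the half-power; if odd, multiply by the base once.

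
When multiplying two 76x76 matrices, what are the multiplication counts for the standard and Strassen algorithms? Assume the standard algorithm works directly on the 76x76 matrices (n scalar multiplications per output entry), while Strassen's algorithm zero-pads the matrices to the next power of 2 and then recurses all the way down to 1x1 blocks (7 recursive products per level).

Matrix multiplication for 76x76 matrices:

Strassen's algorithm requires power-of-2 dimensions. Pad 76x76 to 128x128 (next power of 2).

Standard algorithm: 76^3 = 438976 multiplications
Strassen's algorithm: 7^(log2(128)) = 7^7 = 823543 multiplications
Difference: 438976 - 823543 = -384567 (Strassen uses MORE here due to padding overhead — for small or just-over-power-of-2 n, padding can outweigh the per-level savings)

Standard: 438976 multiplications (76^3). Strassen: 823543 multiplications (7^7, after padding to 128x128). Strassen reduces 8 recursive multiplications to 7 at each level.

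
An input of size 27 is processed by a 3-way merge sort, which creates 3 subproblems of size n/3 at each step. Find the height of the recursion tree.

For divide and conquer with division factor 3:

Problem sizes at each level:
Level 0: 27
Level 1: 9
Level 2: 3
Level 3: 1

The root is level 0 and the size-1 base case is level 3 (the tree spans levels 0 through 3, i.e. 4 levels counting the root), so the depth is the number of divisions: log_3(27) = 3

The recursion tree depth is log_3(27) = 3. At each level, the problem size is divided by 3, so it takes 3 divisions to reduce to a base case of size 1. The algorithm makes 3 recursive calls at each level.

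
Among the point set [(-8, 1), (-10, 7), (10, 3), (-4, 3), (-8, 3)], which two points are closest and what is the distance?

Computing all pairwise distances among 5 points:

d((-8, 1), (-10, 7)) = 6.3246
d((-8, 1), (10, 3)) = 18.1108
d((-8, 1), (-4, 3)) = 4.4721
d((-8, 1), (-8, 3)) = 2.0 <-- minimum
d((-10, 7), (10, 3)) = 20.3961
d((-10, 7), (-4, 3)) = 7.2111
d((-10, 7), (-8, 3)) = 4.4721
d((10, 3), (-4, 3)) = 14.0
d((10, 3), (-8, 3)) = 18.0
d((-4, 3), (-8, 3)) = 4.0

Closest pair: (-8, 1) and (-8, 3) with distance 2.0

The closest pair is (-8, 1) and (-8, 3) with Euclidean distance 2.0. For 5 points, brute-force pairwise comparison is shown above. For large n, the divide-and-conquer algorithm (sort by x, recurse on halves, check the dividing strip) achieves O(n log n).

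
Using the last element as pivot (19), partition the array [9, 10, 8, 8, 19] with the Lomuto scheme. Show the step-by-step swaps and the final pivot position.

Lomuto partition with pivot = 19:

Initial array: [9, 10, 8, 8, 19]

arr[0]=9 <= 19: swap with position 0, array becomes [9, 10, 8, 8, 19]
arr[1]=10 <= 19: swap with position 1, array becomes [9, 10, 8, 8, 19]
arr[2]=8 <= 19: swap with position 2, array becomes [9, 10, 8, 8, 19]
arr[3]=8 <= 19: swap with position 3, array becomes [9, 10, 8, 8, 19]

Place pivot at position 4: [9, 10, 8, 8, 19]
Pivot position: 4

After partitioning with pivot 19, the array becomes [9, 10, 8, 8, 19]. The pivot is placed at index 4. All elements to the left of the pivot are <= 19, and all elements to the right are > 19.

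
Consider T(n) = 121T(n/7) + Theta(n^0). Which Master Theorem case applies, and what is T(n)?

Master Theorem for T(n) = 121T(n/7) + O(n^0):

a = 121, b = 7, c = 0
log_b(a) = log_7(121) = 2.4645

Case 1: c = 0 < log_7(121) = 2.4645
T(n) = O(n^(log_7 121))

For T(n) = 121T(n/7) + O(n^0): log_7(121) = 2.4645. This is Case 1 of the Master Theorem (c < log_b(a), work dominated by leaves), giving O(n^(log_7 121)).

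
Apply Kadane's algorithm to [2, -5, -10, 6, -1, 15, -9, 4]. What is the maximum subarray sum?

Using Kadane's algorithm on [2, -5, -10, 6, -1, 15, -9, 4]:

Scanning through the array:
Position 1 (value -5): max_ending_here = -3, max_so_far = 2
Position 2 (value -10): max_ending_here = -10, max_so_far = 2
Position 3 (value 6): max_ending_here = 6, max_so_far = 6
Position 4 (value -1): max_ending_here = 5, max_so_far = 6
Position 5 (value 15): max_ending_here = 20, max_so_far = 20
Position 6 (value -9): max_ending_here = 11, max_so_far = 20
Position 7 (value 4): max_ending_here = 15, max_so_far = 20

Maximum subarray: [6, -1, 15]
Maximum sum: 20

The maximum subarray is [6, -1, 15] with sum 20. This subarray runs from index 3 to index 5.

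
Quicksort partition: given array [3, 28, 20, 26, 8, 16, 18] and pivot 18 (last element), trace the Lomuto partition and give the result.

Lomuto partition with pivot = 18:

Initial array: [3, 28, 20, 26, 8, 16, 18]

arr[0]=3 <= 18: swap with position 0, array becomes [3, 28, 20, 26, 8, 16, 18]
arr[1]=28 > 18: no swap
arr[2]=20 > 18: no swap
arr[3]=26 > 18: no swap
arr[4]=8 <= 18: swap with position 1, array becomes [3, 8, 20, 26, 28, 16, 18]
arr[5]=16 <= 18: swap with position 2, array becomes [3, 8, 16, 26, 28, 20, 18]

Place pivot at position 3: [3, 8, 16, 18, 28, 20, 26]
Pivot position: 3

After partitioning with pivot 18, the array becomes [3, 8, 16, 18, 28, 20, 26]. The pivot is placed at index 3. All elements to the left of the pivot are <= 18, and all elements to the right are > 18.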